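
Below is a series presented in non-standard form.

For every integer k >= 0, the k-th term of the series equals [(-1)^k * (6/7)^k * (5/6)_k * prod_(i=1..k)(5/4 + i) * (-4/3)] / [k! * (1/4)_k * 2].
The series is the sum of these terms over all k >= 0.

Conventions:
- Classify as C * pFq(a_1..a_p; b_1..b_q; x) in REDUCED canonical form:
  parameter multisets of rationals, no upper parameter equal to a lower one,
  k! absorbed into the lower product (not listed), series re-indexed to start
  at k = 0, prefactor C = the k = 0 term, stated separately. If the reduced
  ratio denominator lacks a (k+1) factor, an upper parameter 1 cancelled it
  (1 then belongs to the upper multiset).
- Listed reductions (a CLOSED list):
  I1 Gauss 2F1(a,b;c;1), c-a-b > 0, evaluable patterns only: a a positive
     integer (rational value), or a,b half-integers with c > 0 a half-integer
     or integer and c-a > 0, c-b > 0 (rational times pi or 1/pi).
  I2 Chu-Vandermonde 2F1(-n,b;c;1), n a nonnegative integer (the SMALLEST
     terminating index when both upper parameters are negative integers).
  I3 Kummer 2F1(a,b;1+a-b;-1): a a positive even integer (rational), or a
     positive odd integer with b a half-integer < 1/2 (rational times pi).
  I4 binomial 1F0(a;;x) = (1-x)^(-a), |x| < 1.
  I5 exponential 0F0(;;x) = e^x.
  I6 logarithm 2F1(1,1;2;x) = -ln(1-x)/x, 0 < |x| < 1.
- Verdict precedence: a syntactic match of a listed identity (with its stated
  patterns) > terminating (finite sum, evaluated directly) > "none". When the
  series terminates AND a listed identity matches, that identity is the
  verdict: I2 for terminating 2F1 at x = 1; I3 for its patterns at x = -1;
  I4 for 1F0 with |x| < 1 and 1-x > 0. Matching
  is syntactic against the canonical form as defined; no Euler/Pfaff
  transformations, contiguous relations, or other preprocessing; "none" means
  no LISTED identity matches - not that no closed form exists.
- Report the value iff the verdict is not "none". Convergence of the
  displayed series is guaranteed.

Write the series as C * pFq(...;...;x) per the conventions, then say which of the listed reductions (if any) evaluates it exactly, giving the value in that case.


Classification (C = -2/3): 2F1 with upper {5/6, 9/4}, lower {1/4}, argument x = -6/7. Verdict: none here - no I1-I6 shape fits x = -6/7 with lower {1/4}.

Structural cue: t_0 = -2/3 here, and the (-1)^k factor (C = -2/3, x = -6/7) folds into the argument's sign.
Adjacent-term ratio: r(k) = (-6/7) * (k+5/6) (k+9/4) / [(k+1/4) (k+1)] - rational in k. x = (-6/7); t_0 = -2/3; negate the roots.


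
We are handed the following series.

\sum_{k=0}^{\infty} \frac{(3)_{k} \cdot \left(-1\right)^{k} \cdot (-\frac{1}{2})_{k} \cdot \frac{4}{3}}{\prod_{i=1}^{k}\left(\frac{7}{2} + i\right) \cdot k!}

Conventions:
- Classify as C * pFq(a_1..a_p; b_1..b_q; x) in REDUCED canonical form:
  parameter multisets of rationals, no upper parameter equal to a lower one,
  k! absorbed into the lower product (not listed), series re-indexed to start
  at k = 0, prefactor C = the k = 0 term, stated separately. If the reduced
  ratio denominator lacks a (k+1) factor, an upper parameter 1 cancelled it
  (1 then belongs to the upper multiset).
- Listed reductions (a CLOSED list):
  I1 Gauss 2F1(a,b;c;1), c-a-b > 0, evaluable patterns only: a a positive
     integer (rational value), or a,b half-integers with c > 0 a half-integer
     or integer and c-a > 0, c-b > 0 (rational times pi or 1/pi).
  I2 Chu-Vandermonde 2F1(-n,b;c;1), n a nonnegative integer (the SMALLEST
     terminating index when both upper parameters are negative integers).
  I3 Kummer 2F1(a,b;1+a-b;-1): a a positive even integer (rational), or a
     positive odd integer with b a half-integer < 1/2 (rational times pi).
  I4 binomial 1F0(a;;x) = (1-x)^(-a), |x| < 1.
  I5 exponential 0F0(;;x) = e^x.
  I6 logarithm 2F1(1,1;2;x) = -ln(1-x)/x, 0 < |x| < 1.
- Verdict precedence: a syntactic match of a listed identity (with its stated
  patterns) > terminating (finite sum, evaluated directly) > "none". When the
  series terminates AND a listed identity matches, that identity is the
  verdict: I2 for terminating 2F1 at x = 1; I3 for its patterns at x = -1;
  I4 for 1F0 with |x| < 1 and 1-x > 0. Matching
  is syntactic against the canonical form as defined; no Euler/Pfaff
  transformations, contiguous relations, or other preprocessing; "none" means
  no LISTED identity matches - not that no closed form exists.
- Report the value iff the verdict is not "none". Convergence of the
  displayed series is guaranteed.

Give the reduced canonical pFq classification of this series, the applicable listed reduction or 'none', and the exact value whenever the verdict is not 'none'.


This is \frac{4}{3} * 2F1(-\frac{1}{2}, 3; \frac{9}{2}; -1) in reduced canonical form. Verdict at x = -1: Kummer's theorem (I3) matches (x = -1; c = \frac{9}{2} equals 1+a-b for upper {-\frac{1}{2}, 3}: listed pattern). Its exact value is \frac{35}{64} \cdot \pi.

Key observation: t_0 = \frac{4}{3} here, and the lower running product (C = 4/3) is a rising factorial.
Ratio: r(k) = -1 * (k-\frac{1}{2}) (k+3) / [(k+\frac{9}{2}) (k+1)] - poly over poly, x = -1 from leading terms; C = \frac{4}{3} at k = 0.


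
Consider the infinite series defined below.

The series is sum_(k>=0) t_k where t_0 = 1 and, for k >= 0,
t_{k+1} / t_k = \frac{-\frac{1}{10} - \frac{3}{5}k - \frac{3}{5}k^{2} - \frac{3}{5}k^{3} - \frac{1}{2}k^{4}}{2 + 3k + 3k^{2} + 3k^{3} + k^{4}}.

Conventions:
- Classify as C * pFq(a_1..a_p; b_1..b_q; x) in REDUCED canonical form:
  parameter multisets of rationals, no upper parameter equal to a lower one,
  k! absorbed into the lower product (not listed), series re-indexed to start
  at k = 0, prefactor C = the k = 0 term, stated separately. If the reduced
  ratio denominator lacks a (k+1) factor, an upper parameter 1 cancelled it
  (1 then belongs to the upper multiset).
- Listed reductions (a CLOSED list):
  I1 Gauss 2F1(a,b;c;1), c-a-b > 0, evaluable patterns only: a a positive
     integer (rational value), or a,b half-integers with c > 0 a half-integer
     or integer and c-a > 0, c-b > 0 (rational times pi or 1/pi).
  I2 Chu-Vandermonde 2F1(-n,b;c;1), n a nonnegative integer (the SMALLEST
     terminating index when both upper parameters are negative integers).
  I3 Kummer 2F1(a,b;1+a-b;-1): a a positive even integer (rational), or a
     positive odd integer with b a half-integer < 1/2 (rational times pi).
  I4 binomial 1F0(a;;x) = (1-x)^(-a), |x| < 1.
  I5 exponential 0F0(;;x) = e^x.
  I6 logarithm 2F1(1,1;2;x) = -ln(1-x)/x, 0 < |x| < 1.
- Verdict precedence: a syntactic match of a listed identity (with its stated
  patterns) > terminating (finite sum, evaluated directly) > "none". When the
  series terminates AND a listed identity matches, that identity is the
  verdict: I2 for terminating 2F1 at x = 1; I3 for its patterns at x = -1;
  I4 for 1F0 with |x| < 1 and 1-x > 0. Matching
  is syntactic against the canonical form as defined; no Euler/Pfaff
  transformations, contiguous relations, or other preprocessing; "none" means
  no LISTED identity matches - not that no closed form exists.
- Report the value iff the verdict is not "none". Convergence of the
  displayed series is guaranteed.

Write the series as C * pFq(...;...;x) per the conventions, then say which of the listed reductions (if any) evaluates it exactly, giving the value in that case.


The series (x = -\frac{1}{2}) is 2F1: upper {\frac{1}{5}, 1}, lower {2}, prefactor 1. Verdict: none here - no I1-I6 shape fits x = -\frac{1}{2} with lower {2}.

The tell: with t_0 = 1, the expanded ratio factors over Q; C = 1, x = -1/2, roots give parameters.
Step ratio: r(k) = -\frac{1}{2} * (k+\frac{1}{5}) (k+1) / [(k+2) (k+1)] ; factor over Q: parameters, x = -\frac{1}{2}, and C = 1.


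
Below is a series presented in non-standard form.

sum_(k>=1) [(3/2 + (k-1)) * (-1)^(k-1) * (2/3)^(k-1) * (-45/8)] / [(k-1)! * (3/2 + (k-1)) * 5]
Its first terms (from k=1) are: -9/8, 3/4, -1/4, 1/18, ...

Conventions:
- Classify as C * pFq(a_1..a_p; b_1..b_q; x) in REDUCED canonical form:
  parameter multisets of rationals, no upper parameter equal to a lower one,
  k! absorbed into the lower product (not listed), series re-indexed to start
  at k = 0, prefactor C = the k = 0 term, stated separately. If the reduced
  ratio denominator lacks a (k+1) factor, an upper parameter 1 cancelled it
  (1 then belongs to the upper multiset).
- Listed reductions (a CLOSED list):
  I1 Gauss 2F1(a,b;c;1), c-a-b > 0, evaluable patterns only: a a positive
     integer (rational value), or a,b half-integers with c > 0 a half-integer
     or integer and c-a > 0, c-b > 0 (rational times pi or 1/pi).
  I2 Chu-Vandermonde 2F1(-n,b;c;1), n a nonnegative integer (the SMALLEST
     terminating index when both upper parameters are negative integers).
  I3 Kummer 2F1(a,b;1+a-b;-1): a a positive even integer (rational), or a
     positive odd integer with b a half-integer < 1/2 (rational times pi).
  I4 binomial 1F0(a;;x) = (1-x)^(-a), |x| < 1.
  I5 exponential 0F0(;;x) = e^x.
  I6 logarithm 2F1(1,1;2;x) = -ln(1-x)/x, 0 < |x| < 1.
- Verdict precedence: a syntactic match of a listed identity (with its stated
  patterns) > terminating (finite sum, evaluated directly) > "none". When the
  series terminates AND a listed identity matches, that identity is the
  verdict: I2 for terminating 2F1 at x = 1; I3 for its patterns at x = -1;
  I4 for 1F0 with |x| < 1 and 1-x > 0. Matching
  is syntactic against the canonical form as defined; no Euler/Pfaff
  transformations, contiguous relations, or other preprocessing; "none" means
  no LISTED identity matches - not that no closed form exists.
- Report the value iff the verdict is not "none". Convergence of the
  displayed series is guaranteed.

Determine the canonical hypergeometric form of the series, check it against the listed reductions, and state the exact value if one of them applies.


This is -9/8 * 0F0(-; -; -2/3) in reduced canonical form. Verdict: exponential (I5) matches (the 0F0 exponential series at x = -2/3). Sum: (-9/8) * e^(-2/3).

Key step: x = (-2/3) and the constant factors (C = -9/8, x = -2/3) combine into one prefactor.
Consecutive-term ratio: r(k) = (-2/3) * 1 / [(k+1)] - poly over poly, x = (-2/3) from leading terms; C = -9/8 at k = 0.


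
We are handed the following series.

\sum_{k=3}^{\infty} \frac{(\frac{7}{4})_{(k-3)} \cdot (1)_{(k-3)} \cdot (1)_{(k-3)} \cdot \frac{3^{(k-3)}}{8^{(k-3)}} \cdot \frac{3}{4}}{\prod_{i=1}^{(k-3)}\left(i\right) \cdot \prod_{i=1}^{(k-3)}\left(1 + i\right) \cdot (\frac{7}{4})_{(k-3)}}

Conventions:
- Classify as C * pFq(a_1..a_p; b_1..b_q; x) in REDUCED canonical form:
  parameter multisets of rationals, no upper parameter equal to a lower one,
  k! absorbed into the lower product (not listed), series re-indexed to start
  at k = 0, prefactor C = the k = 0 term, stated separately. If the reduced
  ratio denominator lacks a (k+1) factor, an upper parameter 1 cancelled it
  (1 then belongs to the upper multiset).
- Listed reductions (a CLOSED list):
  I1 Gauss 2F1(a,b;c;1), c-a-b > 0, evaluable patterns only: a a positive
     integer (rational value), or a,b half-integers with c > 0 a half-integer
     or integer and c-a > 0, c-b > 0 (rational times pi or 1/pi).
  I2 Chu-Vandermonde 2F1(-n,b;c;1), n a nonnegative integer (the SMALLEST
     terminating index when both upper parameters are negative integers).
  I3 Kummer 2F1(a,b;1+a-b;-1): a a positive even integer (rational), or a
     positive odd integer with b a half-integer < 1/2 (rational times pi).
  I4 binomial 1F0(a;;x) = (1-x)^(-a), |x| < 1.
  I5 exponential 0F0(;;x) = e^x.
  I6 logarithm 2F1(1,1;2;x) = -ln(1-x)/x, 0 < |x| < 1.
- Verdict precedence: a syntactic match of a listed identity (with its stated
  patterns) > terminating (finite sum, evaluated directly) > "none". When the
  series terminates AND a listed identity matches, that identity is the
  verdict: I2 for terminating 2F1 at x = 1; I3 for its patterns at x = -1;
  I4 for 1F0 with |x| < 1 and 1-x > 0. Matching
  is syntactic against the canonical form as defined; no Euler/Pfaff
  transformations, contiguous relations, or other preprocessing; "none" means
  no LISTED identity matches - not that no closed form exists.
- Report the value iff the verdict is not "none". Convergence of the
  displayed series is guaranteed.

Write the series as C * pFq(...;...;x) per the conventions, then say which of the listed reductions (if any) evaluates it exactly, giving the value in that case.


At argument \frac{3}{8}: a 2F1 with upper {1, 1}, lower {2}, scaled by C = \frac{3}{4}. Verdict: the I6 logarithm reduction applies (the logarithm: parameters (1,1;2), x = \frac{3}{8}). Its exact value is \left(-2\right) \cdot \ln\left(\frac{5}{8}\right).

Key observation: t_0 being \frac{3}{4}, the parameter 7/4 appears in both the upper and lower lists and cancels.
Adjacent-term ratio: r(k) = \frac{3}{8} * (k+1) (k+1) / [(k+2) (k+1)] - rational in k, leading ratio \frac{3}{8}; with t_0 = \frac{3}{4}, classification follows.


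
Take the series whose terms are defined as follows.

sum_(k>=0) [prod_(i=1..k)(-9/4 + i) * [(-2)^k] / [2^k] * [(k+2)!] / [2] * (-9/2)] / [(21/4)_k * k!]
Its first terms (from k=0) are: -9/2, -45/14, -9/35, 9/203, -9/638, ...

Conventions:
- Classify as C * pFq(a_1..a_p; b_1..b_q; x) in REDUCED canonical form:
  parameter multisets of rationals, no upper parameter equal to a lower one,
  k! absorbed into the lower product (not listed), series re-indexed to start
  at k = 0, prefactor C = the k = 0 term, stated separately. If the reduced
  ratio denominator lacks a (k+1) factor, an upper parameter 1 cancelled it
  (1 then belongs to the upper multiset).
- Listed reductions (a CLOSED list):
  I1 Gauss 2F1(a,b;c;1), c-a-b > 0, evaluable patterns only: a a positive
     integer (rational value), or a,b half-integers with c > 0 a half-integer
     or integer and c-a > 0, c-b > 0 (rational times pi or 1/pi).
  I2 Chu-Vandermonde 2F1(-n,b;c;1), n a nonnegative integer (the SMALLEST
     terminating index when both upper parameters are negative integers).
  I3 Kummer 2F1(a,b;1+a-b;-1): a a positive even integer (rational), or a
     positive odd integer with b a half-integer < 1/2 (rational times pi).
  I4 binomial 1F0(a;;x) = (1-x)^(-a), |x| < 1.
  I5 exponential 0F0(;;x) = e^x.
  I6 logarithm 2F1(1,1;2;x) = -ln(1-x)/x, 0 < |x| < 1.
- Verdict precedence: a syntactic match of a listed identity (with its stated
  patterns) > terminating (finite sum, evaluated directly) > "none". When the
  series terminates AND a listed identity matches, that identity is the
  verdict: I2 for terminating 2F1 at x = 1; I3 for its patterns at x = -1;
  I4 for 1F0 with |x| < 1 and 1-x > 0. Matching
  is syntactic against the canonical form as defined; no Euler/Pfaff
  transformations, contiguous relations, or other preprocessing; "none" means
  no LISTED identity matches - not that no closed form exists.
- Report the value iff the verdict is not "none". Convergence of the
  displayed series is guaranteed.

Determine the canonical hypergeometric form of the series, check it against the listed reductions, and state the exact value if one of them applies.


At argument -1: a 2F1 with upper {-5/4, 3}, lower {21/4}, scaled by C = -9/2. Verdict: none. A 2F1 with upper {-5/4, 3} fits none of I1-I6 at x = -1; the sum runs forever.

Structural cue: x = (-1) and the running product (C = -9/2, x = -1) telescopes to a rising factorial.
Term ratio: r(k) = (-1) * (k-5/4) (k+3) / [(k+21/4) (k+1)] - poly over poly, x = (-1) from leading terms; C = -9/2 at k = 0.


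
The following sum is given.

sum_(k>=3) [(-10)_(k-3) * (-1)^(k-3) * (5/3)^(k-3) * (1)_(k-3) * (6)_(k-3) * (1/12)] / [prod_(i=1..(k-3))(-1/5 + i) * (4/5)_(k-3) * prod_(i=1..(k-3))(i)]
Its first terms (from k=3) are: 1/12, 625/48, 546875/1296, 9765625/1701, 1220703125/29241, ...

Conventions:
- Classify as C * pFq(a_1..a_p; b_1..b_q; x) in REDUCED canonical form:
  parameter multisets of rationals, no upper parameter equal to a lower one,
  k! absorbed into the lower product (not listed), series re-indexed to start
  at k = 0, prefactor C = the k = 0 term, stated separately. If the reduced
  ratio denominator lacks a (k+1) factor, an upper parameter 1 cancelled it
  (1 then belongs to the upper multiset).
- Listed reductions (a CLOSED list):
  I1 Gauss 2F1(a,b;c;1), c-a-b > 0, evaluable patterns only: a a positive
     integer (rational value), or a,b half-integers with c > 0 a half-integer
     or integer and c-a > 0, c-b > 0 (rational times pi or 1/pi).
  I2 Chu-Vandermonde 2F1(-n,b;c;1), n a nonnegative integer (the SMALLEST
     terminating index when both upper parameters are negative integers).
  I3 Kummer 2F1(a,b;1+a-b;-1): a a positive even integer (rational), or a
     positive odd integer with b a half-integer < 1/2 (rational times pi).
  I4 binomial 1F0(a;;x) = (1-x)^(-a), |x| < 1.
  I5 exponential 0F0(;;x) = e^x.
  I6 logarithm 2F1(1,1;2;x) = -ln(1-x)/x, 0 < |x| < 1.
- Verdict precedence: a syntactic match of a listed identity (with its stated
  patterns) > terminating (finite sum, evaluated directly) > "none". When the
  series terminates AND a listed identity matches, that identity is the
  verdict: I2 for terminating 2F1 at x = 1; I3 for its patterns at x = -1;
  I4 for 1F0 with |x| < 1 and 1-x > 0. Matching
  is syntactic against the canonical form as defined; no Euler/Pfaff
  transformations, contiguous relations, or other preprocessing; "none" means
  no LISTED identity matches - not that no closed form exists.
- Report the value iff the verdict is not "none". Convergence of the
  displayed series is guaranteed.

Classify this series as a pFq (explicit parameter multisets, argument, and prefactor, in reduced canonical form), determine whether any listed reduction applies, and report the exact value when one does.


With C = 1/12: the canonical form is 3F2(-10, 1, 6; 4/5, 4/5; -5/3). Verdict: terminating (-10 upstairs). 11 nonzero terms in all; added directly. Sum: 6470537738045947739389651/2032982930324658312.

Key observation: t_0 = 1/12 here, and the (-1)^k factor (prefactor 1/12) folds into the argument's sign.
Term ratio: r(k) = (-5/3) * (k-10) (k+1) (k+6) / [(k+4/5) (k+4/5) (k+1)] ; factor over Q: parameters, x = (-5/3), and C = 1/12.


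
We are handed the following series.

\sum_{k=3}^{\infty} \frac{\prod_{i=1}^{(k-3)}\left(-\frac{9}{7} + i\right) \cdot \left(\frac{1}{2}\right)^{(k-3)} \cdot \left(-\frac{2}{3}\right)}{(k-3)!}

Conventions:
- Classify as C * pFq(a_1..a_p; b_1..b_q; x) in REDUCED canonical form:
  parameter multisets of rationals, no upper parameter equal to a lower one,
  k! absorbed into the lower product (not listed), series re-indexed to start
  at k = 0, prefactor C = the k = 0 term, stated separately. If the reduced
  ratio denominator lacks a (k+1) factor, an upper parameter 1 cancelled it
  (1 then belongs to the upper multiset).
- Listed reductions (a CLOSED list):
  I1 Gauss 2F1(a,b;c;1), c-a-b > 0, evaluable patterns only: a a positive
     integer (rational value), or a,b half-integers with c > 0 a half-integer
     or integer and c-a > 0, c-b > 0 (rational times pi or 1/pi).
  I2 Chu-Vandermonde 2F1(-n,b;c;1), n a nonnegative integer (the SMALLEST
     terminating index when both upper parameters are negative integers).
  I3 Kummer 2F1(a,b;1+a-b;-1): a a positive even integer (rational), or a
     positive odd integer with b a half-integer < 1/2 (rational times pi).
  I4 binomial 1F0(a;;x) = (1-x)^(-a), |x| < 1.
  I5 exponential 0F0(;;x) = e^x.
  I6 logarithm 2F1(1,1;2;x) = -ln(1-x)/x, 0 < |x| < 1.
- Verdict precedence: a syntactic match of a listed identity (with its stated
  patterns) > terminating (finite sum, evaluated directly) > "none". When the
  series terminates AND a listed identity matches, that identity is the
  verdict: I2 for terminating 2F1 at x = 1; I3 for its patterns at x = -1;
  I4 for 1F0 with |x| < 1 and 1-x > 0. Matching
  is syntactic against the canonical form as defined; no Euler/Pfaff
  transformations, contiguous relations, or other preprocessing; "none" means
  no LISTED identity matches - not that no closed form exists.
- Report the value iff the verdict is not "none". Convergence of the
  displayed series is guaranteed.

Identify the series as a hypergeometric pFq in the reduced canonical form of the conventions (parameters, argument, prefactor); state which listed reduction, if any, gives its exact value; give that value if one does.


With C = -\frac{2}{3}: the canonical form is 1F0(-\frac{2}{7}; -; \frac{1}{2}). Verdict: the I4 binomial reduction applies (the 1F0 binomial series: exponent 2/7, x = \frac{1}{2}). Hence: \left(-\frac{2}{3}\right) \cdot \left(\frac{1}{2}\right)^{\frac{2}{7}}.

The tell: x = \frac{1}{2} and the running product (C = -2/3, x = 1/2) telescopes to a rising factorial.
Consecutive-term ratio: r(k) = \frac{1}{2} * (k-\frac{2}{7}) / [(k+1)] - rational in k, leading ratio \frac{1}{2}; with t_0 = -\frac{2}{3}, classification follows.


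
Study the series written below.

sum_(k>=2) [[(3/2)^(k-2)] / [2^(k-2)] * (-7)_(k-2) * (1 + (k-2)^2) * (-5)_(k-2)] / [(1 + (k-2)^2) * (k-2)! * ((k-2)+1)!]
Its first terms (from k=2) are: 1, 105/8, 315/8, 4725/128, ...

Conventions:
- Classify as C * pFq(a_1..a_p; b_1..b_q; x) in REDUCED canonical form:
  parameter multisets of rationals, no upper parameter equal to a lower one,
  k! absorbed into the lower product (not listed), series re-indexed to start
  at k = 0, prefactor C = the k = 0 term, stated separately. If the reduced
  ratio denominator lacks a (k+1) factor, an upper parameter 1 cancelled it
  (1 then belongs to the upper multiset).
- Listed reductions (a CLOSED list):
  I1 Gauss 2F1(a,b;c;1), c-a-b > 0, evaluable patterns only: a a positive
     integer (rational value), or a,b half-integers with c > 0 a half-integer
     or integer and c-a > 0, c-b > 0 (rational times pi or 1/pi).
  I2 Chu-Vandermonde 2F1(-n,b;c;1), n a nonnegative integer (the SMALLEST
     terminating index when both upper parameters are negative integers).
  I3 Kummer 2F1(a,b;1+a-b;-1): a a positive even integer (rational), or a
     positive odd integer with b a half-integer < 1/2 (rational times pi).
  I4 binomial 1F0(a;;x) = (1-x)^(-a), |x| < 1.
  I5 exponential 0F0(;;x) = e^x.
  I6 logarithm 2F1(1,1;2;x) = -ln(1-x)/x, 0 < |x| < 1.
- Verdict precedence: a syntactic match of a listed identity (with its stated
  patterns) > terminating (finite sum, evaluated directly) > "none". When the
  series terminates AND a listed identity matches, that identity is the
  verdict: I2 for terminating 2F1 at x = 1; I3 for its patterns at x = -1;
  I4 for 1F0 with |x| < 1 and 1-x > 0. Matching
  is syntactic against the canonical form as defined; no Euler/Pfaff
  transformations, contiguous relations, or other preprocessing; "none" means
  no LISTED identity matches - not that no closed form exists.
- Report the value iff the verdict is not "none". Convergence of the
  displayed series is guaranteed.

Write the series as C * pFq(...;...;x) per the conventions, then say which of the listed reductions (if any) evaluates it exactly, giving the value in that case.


Canonical form: C = 1 times 2F1 with upper {-7, -5}, lower {2}, x = 3/4. Verdict: terminating - the sum ends at index 5 because -5 is a negative integer; exact evaluation follows. Hence: 209549/2048.

Key observation: from the first term 1: the denominator's factorial ratio (prefactor 1) is a lower Pochhammer.
Term ratio: r(k) = (3/4) * (k-7) (k-5) / [(k+2) (k+1)] - rational in k, leading ratio (3/4); with t_0 = 1, classification follows.


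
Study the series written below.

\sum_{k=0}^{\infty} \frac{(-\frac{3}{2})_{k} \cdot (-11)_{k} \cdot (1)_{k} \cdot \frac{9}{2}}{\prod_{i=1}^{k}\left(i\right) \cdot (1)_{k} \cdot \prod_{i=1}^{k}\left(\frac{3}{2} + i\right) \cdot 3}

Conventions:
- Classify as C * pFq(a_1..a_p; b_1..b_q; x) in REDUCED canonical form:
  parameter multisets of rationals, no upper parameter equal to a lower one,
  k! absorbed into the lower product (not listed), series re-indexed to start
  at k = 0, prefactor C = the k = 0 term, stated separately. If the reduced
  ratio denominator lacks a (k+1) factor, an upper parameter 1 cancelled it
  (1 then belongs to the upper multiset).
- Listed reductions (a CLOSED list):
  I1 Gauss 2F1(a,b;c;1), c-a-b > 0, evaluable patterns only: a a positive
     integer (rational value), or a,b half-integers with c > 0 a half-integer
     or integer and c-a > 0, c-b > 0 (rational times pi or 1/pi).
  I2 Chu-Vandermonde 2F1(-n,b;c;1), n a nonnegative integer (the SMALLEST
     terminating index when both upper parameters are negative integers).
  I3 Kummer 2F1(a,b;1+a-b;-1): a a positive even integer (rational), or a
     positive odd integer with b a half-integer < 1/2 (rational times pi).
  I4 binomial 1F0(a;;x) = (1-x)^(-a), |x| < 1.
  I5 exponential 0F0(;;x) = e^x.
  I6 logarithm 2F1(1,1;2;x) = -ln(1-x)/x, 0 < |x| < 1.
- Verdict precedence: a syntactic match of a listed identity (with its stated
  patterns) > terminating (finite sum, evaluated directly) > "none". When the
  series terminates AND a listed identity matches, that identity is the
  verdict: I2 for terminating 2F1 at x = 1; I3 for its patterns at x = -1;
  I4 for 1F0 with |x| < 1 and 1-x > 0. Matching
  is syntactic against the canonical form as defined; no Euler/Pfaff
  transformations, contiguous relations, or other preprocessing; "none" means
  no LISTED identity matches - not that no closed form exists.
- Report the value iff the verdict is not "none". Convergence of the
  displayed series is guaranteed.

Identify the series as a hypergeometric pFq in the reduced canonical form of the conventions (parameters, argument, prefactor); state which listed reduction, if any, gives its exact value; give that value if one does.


Classification (C = \frac{3}{2}): 2F1 with upper {-11, -\frac{3}{2}}, lower {\frac{5}{2}}, argument x = 1. Verdict: the Chu-Vandermonde identity I2 fires (terminating 2F1 at x = 1 with n = 11, b = -3/2, c = \frac{5}{2}). Value: \frac{3145728}{185725}.

Key step: from the first term \frac{3}{2}: the product of the first k integers (prefactor 3/2) is k!.
Term ratio: r(k) = 1 * (k-11) (k-\frac{3}{2}) / [(k+\frac{5}{2}) (k+1)] - rational; roots negated = parameters, x = 1, C = \frac{3}{2}.


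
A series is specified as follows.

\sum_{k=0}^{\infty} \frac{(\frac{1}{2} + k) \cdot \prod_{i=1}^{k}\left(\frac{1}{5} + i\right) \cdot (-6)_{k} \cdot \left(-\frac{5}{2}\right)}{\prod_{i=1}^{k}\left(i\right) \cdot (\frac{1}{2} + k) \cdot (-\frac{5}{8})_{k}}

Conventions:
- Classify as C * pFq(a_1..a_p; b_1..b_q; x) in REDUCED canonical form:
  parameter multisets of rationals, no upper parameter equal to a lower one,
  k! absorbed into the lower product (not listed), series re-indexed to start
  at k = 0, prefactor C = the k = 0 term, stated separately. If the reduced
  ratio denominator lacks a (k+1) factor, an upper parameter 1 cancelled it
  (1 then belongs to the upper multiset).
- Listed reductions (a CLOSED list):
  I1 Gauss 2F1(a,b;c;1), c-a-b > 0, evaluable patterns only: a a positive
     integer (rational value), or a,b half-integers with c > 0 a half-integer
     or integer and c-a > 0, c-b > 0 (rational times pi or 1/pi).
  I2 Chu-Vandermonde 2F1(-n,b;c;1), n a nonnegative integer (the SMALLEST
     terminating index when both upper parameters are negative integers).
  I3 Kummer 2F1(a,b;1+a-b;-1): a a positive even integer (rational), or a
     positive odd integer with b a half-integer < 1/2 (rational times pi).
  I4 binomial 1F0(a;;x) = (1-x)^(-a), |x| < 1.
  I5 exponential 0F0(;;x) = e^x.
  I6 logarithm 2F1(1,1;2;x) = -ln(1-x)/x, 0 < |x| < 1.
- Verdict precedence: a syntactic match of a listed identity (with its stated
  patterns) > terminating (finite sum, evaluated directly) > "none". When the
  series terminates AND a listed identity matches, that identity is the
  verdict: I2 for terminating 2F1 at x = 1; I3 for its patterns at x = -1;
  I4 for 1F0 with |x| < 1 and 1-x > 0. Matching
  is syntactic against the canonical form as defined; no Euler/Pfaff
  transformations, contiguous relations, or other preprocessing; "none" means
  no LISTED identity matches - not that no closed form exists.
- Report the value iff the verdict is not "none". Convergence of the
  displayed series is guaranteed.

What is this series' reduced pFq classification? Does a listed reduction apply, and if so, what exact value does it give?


At argument 1: a 2F1 with upper {-6, \frac{6}{5}}, lower {-\frac{5}{8}}, scaled by C = -\frac{5}{2}. Verdict: this is Chu-Vandermonde (I2) (terminating 2F1 at x = 1 with n = 6, b = 6/5, c = -\frac{5}{8}). Sum: \frac{12636373}{26718750}.

Key observation: t_0 being -\frac{5}{2}, the factor k + 1/2 cancels (top and bottom), leaving C = -5/2, x = 1.
Adjacent-term ratio: r(k) = 1 * (k-6) (k+\frac{6}{5}) / [(k-\frac{5}{8}) (k+1)] ; factor over Q: parameters, x = 1, and C = -\frac{5}{2}.


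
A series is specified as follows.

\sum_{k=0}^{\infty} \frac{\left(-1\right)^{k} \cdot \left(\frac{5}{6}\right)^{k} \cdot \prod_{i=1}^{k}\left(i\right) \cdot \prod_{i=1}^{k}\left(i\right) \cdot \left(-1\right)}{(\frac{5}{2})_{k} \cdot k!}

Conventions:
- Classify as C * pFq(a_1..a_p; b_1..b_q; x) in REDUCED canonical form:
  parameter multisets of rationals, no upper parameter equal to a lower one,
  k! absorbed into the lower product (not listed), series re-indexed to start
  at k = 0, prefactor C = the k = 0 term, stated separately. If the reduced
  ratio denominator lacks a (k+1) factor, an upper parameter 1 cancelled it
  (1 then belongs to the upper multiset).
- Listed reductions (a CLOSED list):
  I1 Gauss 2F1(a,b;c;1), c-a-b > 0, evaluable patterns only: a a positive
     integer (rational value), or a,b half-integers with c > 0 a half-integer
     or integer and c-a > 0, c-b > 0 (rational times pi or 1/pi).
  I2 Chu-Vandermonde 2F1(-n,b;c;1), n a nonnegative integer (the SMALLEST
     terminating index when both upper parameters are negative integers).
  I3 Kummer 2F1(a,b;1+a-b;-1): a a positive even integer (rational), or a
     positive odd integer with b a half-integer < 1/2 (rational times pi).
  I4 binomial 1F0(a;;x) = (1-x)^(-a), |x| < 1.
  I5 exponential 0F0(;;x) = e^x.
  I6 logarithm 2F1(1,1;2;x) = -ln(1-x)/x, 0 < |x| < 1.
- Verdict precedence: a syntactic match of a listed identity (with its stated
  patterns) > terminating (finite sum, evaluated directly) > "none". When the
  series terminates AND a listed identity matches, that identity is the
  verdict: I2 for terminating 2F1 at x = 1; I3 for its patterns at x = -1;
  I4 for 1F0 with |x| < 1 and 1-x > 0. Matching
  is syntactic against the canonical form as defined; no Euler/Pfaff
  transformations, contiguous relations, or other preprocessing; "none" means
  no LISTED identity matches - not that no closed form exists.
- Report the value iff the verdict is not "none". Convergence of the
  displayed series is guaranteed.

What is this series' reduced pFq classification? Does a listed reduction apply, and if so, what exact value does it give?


Prefactor -1, argument -\frac{5}{6}: 2F1 with upper {1, 1} over lower {\frac{5}{2}}. Verdict: none. Every listed pattern misses the 2F1 form at -\frac{5}{6}, upper {1, 1}.

The tell: from the first term -1: the running product (prefactor -1) telescopes to a rising factorial.
Step ratio: r(k) = -\frac{5}{6} * (k+1) (k+1) / [(k+\frac{5}{2}) (k+1)] - rational in k. x = -\frac{5}{6}; t_0 = -1; negate the roots.


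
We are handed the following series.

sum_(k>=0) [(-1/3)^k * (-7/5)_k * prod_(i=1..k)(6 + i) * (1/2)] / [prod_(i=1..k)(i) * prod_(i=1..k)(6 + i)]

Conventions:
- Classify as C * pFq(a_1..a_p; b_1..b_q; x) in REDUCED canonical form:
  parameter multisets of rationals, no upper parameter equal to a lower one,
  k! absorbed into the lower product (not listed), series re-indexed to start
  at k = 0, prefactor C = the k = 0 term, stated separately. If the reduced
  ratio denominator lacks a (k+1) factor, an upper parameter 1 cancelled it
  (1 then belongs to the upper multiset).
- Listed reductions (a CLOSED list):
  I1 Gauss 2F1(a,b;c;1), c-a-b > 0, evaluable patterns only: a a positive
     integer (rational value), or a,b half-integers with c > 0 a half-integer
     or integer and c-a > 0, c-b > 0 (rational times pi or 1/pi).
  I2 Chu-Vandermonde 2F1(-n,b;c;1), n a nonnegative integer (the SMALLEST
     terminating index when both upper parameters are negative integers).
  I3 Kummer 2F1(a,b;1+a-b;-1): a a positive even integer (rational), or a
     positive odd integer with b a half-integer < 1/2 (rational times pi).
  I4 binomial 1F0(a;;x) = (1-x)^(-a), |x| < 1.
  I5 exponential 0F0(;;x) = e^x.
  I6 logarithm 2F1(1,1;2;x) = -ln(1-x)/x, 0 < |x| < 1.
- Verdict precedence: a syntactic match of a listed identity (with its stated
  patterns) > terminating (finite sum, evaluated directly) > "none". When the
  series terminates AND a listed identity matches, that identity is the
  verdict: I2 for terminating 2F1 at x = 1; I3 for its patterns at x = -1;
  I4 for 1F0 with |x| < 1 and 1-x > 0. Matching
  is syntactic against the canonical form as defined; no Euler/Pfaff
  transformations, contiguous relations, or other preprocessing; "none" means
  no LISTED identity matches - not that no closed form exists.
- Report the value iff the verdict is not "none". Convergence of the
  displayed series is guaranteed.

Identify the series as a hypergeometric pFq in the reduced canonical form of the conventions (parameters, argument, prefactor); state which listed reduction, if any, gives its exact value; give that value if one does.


The series (x = -1/3) is 1F0: upper {-7/5}, lower {-}, prefactor 1/2. Verdict: the binomial series (I4) fires (the 1F0 binomial series: exponent 7/5, x = -1/3). Value: (1/2) * (4/3)^(7/5).

Structural cue: t_0 being 1/2, the running product (C = 1/2, x = -1/3) telescopes to a rising factorial.
Adjacent-term ratio: r(k) = (-1/3) * (k-7/5) / [(k+1)] - rational in k, leading ratio (-1/3); with t_0 = 1/2, classification follows.


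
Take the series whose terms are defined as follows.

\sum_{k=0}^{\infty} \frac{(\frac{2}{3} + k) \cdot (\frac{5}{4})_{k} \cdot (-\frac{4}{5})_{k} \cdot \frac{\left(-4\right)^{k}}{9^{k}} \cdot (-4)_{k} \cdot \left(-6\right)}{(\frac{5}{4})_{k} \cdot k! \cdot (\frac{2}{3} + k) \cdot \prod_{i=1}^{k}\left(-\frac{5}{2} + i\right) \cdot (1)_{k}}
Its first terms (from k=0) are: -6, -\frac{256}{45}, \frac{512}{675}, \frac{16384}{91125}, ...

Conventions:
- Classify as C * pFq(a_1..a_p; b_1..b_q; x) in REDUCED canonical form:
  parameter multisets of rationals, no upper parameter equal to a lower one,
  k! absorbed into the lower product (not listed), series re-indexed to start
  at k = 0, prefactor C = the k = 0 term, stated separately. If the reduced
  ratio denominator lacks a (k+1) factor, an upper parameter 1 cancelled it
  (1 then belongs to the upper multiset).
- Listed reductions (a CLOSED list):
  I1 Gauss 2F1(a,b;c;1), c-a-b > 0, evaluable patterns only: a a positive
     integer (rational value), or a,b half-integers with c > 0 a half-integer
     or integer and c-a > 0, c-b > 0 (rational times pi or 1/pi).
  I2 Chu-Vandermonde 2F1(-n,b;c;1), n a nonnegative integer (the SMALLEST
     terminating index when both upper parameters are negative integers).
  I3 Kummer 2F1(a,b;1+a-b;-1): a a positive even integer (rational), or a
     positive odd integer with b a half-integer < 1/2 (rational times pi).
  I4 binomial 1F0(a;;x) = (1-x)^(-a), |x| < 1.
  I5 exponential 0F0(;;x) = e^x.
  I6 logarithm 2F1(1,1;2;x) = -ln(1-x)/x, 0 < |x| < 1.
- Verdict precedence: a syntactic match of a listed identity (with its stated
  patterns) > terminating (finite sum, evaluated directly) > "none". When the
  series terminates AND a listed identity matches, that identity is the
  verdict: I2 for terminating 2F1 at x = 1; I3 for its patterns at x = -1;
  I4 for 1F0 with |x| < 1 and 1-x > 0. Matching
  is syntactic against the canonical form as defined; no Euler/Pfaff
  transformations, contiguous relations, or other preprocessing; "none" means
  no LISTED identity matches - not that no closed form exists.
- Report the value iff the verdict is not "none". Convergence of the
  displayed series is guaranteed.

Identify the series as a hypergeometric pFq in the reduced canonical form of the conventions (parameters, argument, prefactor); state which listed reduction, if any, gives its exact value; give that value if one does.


Reduced: x = -\frac{4}{9}, 2F2, upper = {-4, -\frac{4}{5}}, lower = {-\frac{3}{2}, 1}, C = -6. Verdict: terminating (-4 upstairs). 5 nonzero terms in all; added directly. Its exact value is -\frac{132162098}{12301875}.

Key observation: x = -\frac{4}{9} and the lower running product (C = -6, x = -4/9) is a rising factorial.
Consecutive-term ratio: r(k) = -\frac{4}{9} * (k-4) (k-\frac{4}{5}) / [(k-\frac{3}{2}) (k+1) (k+1)] ; factor over Q: parameters, x = -\frac{4}{9}, and C = -6.


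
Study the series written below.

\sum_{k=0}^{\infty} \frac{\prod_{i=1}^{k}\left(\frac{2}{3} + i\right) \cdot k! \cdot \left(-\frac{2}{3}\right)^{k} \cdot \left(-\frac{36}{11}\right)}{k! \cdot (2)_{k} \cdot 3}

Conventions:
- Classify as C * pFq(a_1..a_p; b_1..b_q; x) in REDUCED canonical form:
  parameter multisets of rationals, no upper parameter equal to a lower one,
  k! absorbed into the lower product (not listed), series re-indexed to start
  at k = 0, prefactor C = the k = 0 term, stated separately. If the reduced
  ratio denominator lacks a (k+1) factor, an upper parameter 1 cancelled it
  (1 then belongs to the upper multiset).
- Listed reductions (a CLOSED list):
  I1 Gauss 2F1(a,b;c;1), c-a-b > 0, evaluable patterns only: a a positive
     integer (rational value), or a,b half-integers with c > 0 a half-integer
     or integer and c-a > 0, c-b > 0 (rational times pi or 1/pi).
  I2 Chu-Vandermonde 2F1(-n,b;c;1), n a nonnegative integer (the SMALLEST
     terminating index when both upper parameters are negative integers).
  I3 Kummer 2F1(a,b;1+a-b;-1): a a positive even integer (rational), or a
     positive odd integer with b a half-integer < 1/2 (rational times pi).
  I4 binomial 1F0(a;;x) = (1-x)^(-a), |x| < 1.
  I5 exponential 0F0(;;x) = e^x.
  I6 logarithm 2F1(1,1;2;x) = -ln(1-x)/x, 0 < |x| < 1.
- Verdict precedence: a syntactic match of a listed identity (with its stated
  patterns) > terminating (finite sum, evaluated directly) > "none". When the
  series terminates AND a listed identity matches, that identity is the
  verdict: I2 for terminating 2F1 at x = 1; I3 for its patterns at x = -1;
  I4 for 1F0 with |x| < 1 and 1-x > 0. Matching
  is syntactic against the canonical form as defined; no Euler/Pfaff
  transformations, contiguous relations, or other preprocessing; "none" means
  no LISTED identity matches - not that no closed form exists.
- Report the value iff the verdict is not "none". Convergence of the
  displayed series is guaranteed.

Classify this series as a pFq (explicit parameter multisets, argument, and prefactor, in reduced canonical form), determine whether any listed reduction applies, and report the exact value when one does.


This is -\frac{12}{11} * 2F1(1, \frac{5}{3}; 2; -\frac{2}{3}) in reduced canonical form. Verdict: none - at argument -\frac{2}{3} the multisets {1, \frac{5}{3}} ; {2} match no listed identity.

First insight: from the first term -\frac{12}{11}: the factorial ratio (C = -12/11) (k+a-1)!/(a-1)! is a rising factorial (a)_k.
Consecutive-term ratio: r(k) = -\frac{2}{3} * (k+1) (k+\frac{5}{3}) / [(k+2) (k+1)] - rational in k, leading ratio -\frac{2}{3}; with t_0 = -\frac{12}{11}, classification follows.


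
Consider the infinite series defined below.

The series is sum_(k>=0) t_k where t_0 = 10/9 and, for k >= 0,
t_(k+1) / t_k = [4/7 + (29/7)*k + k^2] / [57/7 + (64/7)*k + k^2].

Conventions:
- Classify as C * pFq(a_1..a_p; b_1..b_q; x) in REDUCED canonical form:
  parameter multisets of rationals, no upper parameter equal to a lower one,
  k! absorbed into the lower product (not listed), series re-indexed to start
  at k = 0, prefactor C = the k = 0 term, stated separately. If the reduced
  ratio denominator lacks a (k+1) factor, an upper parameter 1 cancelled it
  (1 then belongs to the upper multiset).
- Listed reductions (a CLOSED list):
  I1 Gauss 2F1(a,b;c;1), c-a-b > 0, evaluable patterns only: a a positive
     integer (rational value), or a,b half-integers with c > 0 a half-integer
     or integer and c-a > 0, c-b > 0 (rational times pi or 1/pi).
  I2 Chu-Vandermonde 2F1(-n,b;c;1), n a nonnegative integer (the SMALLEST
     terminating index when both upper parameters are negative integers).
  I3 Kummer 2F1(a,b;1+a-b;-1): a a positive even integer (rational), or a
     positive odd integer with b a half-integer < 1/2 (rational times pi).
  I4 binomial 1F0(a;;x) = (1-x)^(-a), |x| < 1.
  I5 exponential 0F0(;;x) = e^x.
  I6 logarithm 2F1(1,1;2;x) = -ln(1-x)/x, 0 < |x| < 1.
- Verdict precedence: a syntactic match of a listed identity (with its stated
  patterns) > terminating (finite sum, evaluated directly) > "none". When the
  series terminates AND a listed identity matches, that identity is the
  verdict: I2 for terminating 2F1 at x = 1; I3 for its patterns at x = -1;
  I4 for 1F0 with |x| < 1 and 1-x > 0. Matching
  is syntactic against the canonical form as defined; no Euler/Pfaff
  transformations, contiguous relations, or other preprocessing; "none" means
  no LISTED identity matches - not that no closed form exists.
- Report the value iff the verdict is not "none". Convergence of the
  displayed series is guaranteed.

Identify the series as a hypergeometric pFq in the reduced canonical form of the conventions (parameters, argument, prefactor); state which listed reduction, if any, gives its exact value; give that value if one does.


Reduced: x = 1, 2F1, upper = {1/7, 4}, lower = {57/7}, C = 10/9. Verdict: Gauss (I1, integer-parameter pattern) fires (x = 1: the Gamma ratio telescopes since c-a-b = 4 > 0 and a = 4 in Z>0). Hence: 62350/50421.

Structural cue: x = 1 and the expanded ratio factors over Q; prefactor 10/9, roots give parameters.
Term ratio: r(k) = 1 * (k+1/7) (k+4) / [(k+57/7) (k+1)] - rational in k, leading ratio 1; with t_0 = 10/9, classification follows.
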